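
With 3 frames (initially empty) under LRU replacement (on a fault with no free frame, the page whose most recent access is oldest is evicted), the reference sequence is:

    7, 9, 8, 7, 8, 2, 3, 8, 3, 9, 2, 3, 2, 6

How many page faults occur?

7 -> miss, frames (7)
9 -> miss, frames (7 9)
8 -> miss, frames (7 9 8)
7 -> hit
8 -> hit
2 -> miss, evict 9, frames (7 8 2)
3 -> miss, evict 7, frames (8 2 3)
8 -> hit
3 -> hit
9 -> miss, evict 2, frames (8 3 9)
2 -> miss, evict 8, frames (3 9 2)
3 -> hit
2 -> hit
6 -> miss, evict 9, frames (3 2 6)
Page faults: 8.

8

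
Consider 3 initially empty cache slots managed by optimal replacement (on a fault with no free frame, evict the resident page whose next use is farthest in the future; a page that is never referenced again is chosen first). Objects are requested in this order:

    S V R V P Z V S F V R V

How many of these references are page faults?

7

S → fault, frames {S}
V → fault, frames {S,V}
R → fault, frames {S,V,R}
V → hit
P → fault, evict R, frames {S,V,P}
Z → fault, evict P, frames {S,V,Z}
V → hit
S → hit
F → fault, evict Z, frames {S,V,F}
V → hit
R → fault, evict F, frames {S,V,R}
V → hit
Page faults: 7.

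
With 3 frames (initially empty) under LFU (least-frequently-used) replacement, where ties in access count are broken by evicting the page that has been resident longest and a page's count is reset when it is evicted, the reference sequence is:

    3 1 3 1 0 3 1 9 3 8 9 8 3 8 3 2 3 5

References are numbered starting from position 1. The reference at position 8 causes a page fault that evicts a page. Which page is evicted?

0

pos 1: 3: fault, frames {3}
pos 2: 1: fault, frames {3,1}
pos 3: 3: hit
pos 4: 1: hit
pos 5: 0: fault, frames {3,1,0}
pos 6: 3: hit
pos 7: 1: hit
pos 8: 9: fault, evict 0, frames {3,1,9}
At position 8, page 0 is evicted.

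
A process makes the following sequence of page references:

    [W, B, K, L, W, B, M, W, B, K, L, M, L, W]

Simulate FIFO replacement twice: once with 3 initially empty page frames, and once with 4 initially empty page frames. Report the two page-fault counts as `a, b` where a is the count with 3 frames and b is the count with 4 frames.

10, 11

3 frames: F F F F F F F . . F F . . F → 10 faults.
4 frames: F F F F . . F F F F F F . F → 11 faults.
11 > 10: adding a frame increased faults — Belady's anomaly.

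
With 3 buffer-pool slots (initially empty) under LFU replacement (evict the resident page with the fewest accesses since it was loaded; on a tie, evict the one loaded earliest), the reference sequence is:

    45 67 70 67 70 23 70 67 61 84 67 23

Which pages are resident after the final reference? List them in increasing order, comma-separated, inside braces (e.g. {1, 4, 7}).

45: fault, frames [45]
67: fault, frames [45, 67]
70: fault, frames [45, 67, 70]
67: hit
70: hit
23: fault, evict 45, frames [67, 70, 23]
70: hit
67: hit
61: fault, evict 23, frames [67, 70, 61]
84: fault, evict 61, frames [67, 70, 84]
67: hit
23: fault, evict 84, frames [67, 70, 23]

{23, 67, 70}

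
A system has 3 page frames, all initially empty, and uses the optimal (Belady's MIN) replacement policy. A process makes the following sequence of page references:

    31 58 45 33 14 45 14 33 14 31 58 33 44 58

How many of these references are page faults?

8

31: fault, frames (31)
58: fault, frames (31 58)
45: fault, frames (31 58 45)
33: fault, evict 58, frames (31 45 33)
14: fault, evict 31, frames (45 33 14)
45: hit
14: hit
33: hit
14: hit
31: fault, evict 14, frames (45 33 31)
58: fault, evict 31, frames (45 33 58)
33: hit
44: fault, evict 33, frames (45 58 44)
58: hit
Page faults: 8.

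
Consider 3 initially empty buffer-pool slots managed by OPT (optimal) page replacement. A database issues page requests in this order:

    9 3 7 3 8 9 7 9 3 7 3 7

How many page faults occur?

9 -> fault, frames [9]
3 -> fault, frames [9, 3]
7 -> fault, frames [9, 3, 7]
3 -> hit
8 -> fault, evict 3, frames [9, 7, 8]
9 -> hit
7 -> hit
9 -> hit
3 -> fault, evict 8, frames [9, 7, 3]
7 -> hit
3 -> hit
7 -> hit
Page faults: 5.

5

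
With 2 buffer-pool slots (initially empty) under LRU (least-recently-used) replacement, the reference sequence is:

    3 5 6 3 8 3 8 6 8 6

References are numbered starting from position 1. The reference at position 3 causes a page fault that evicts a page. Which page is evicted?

3

pos 1: 3 -> miss, frames {3}
pos 2: 5 -> miss, frames {3,5}
pos 3: 6 -> miss, evict 3, frames {5,6}
At position 3, page 3 is evicted.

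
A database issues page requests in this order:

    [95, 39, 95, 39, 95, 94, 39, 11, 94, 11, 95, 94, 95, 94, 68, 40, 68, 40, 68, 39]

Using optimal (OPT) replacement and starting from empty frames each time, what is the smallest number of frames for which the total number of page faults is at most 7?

f=1: 20 faults
f=2: 8 faults
f=3: 7 faults
f=4: 6 faults
f=5: 6 faults
f=6: 6 faults
Smallest f with faults ≤ 7 is 3.

3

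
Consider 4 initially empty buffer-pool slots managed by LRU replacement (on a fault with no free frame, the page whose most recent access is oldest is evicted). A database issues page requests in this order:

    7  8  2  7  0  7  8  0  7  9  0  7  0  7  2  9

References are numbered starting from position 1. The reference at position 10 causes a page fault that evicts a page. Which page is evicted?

pos 1: 7 → miss, frames [7]
pos 2: 8 → miss, frames [7, 8]
pos 3: 2 → miss, frames [7, 8, 2]
pos 4: 7 → hit
pos 5: 0 → miss, frames [8, 2, 7, 0]
pos 6: 7 → hit
pos 7: 8 → hit
pos 8: 0 → hit
pos 9: 7 → hit
pos 10: 9 → miss, evict 2, frames [8, 0, 7, 9]
At position 10, page 2 is evicted.

2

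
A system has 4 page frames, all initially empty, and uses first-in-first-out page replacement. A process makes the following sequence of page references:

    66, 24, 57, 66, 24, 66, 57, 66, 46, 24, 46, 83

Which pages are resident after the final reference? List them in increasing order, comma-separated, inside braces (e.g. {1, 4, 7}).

{24, 46, 57, 83}

66 -> miss, frames [66]
24 -> miss, frames [66, 24]
57 -> miss, frames [66, 24, 57]
66 -> hit
24 -> hit
66 -> hit
57 -> hit
66 -> hit
46 -> miss, frames [66, 24, 57, 46]
24 -> hit
46 -> hit
83 -> miss, evict 66, frames [24, 57, 46, 83]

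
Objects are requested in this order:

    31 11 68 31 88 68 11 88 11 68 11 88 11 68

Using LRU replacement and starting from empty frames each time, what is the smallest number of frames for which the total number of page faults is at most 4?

f=1: 14 faults
f=2: 11 faults
f=3: 5 faults
f=4: 4 faults
Smallest f with faults ≤ 4 is 4.

4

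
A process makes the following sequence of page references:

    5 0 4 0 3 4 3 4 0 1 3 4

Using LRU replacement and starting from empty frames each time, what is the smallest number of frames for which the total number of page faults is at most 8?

f=1: 12 faults
f=2: 9 faults
f=3: 7 faults
f=4: 5 faults
f=5: 5 faults
Smallest f with faults ≤ 8 is 3.

3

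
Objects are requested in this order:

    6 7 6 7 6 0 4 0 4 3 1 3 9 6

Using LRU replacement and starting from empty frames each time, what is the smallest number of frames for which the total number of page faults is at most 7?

6

f=1: 14 faults
f=2: 8 faults
f=3: 8 faults
f=4: 8 faults
f=5: 8 faults
f=6: 7 faults
f=7: 7 faults
Smallest f with faults ≤ 7 is 6.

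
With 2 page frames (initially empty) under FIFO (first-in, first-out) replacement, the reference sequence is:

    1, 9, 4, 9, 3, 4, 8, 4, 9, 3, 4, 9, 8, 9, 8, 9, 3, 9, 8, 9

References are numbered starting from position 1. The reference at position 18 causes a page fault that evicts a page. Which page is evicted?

pos 1: 1: miss, frames [1]
pos 2: 9: miss, frames [1, 9]
pos 3: 4: miss, evict 1, frames [9, 4]
pos 4: 9: hit
pos 5: 3: miss, evict 9, frames [4, 3]
pos 6: 4: hit
pos 7: 8: miss, evict 4, frames [3, 8]
pos 8: 4: miss, evict 3, frames [8, 4]
pos 9: 9: miss, evict 8, frames [4, 9]
pos 10: 3: miss, evict 4, frames [9, 3]
pos 11: 4: miss, evict 9, frames [3, 4]
pos 12: 9: miss, evict 3, frames [4, 9]
pos 13: 8: miss, evict 4, frames [9, 8]
pos 14: 9: hit
pos 15: 8: hit
pos 16: 9: hit
pos 17: 3: miss, evict 9, frames [8, 3]
pos 18: 9: miss, evict 8, frames [3, 9]
At position 18, page 8 is evicted.

8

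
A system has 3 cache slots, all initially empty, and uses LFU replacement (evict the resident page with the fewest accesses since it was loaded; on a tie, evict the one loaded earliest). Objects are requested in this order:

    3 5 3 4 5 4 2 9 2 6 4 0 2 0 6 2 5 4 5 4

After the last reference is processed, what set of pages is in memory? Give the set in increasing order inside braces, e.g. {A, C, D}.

{2, 4, 5}

3 -> fault, frames (3)
5 -> fault, frames (3 5)
3 -> hit
4 -> fault, frames (3 5 4)
5 -> hit
4 -> hit
2 -> fault, evict 3, frames (5 4 2)
9 -> fault, evict 2, frames (5 4 9)
2 -> fault, evict 9, frames (5 4 2)
6 -> fault, evict 2, frames (5 4 6)
4 -> hit
0 -> fault, evict 6, frames (5 4 0)
2 -> fault, evict 0, frames (5 4 2)
0 -> fault, evict 2, frames (5 4 0)
6 -> fault, evict 0, frames (5 4 6)
2 -> fault, evict 6, frames (5 4 2)
5 -> hit
4 -> hit
5 -> hit
4 -> hit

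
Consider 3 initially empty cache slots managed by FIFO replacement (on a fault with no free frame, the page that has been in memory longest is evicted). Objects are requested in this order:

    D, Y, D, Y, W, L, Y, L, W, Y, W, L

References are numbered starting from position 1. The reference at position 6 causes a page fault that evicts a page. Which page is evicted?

D

pos 1: D: fault, frames (D)
pos 2: Y: fault, frames (D Y)
pos 3: D: hit
pos 4: Y: hit
pos 5: W: fault, frames (D Y W)
pos 6: L: fault, evict D, frames (Y W L)
At position 6, page D is evicted.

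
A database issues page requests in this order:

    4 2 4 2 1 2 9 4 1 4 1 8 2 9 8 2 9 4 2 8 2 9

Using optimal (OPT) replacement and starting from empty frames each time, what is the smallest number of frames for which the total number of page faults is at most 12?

f=1: 22 faults
f=2: 12 faults
f=3: 8 faults
f=4: 5 faults
f=5: 5 faults
Smallest f with faults ≤ 12 is 2.

2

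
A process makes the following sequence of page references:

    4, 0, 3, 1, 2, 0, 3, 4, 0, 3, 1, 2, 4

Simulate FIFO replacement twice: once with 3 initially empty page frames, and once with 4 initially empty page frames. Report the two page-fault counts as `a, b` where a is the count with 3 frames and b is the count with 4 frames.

10, 11

3 frames: F F F F F F F F . . F F . → 10 faults.
4 frames: F F F F F . . F F F F F F → 11 faults.
11 > 10: adding a frame increased faults — Belady's anomaly.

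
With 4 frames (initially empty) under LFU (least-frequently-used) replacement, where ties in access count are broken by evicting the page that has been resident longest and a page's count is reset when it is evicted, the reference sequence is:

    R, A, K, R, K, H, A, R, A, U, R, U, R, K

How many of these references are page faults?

5

R: miss, frames {R}
A: miss, frames {R,A}
K: miss, frames {R,A,K}
R: hit
K: hit
H: miss, frames {R,A,K,H}
A: hit
R: hit
A: hit
U: miss, evict H, frames {R,A,K,U}
R: hit
U: hit
R: hit
K: hit
Page faults: 5.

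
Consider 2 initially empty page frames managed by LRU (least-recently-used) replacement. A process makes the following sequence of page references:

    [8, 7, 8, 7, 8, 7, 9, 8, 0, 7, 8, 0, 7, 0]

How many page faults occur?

9

8 -> fault, frames {8}
7 -> fault, frames {8,7}
8 -> hit
7 -> hit
8 -> hit
7 -> hit
9 -> fault, evict 8, frames {7,9}
8 -> fault, evict 7, frames {9,8}
0 -> fault, evict 9, frames {8,0}
7 -> fault, evict 8, frames {0,7}
8 -> fault, evict 0, frames {7,8}
0 -> fault, evict 7, frames {8,0}
7 -> fault, evict 8, frames {0,7}
0 -> hit
Page faults: 9.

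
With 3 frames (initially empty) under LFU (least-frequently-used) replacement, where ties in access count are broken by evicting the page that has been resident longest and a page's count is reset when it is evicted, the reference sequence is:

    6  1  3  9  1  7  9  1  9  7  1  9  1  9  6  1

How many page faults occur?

6: fault, frames (6)
1: fault, frames (6 1)
3: fault, frames (6 1 3)
9: fault, evict 6, frames (1 3 9)
1: hit
7: fault, evict 3, frames (1 9 7)
9: hit
1: hit
9: hit
7: hit
1: hit
9: hit
1: hit
9: hit
6: fault, evict 7, frames (1 9 6)
1: hit
Page faults: 6.

6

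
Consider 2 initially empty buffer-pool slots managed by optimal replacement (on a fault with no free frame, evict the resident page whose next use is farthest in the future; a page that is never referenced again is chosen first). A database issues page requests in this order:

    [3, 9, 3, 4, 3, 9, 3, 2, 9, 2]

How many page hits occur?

5

3 -> miss, frames (3)
9 -> miss, frames (3 9)
3 -> hit
4 -> miss, evict 9, frames (3 4)
3 -> hit
9 -> miss, evict 4, frames (3 9)
3 -> hit
2 -> miss, evict 3, frames (9 2)
9 -> hit
2 -> hit
Hits: 5.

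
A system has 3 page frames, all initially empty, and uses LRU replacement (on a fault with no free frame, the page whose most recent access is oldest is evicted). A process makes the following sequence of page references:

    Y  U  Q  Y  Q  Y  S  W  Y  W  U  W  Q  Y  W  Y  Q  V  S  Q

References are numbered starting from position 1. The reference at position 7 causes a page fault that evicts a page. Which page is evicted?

U

pos 1: Y -> fault, frames [Y]
pos 2: U -> fault, frames [Y, U]
pos 3: Q -> fault, frames [Y, U, Q]
pos 4: Y -> hit
pos 5: Q -> hit
pos 6: Y -> hit
pos 7: S -> fault, evict U, frames [Q, Y, S]
At position 7, page U is evicted.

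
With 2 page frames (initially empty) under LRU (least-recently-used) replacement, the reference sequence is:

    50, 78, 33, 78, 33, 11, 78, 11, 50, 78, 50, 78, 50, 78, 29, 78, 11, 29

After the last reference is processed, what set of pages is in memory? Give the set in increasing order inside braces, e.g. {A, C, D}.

50: miss, frames {50}
78: miss, frames {50,78}
33: miss, evict 50, frames {78,33}
78: hit
33: hit
11: miss, evict 78, frames {33,11}
78: miss, evict 33, frames {11,78}
11: hit
50: miss, evict 78, frames {11,50}
78: miss, evict 11, frames {50,78}
50: hit
78: hit
50: hit
78: hit
29: miss, evict 50, frames {78,29}
78: hit
11: miss, evict 29, frames {78,11}
29: miss, evict 78, frames {11,29}

{11, 29}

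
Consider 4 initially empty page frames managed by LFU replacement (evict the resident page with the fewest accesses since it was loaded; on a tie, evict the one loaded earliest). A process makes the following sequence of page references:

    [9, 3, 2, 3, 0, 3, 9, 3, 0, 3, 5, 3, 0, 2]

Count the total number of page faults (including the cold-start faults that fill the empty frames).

9 -> fault, frames {9}
3 -> fault, frames {9,3}
2 -> fault, frames {9,3,2}
3 -> hit
0 -> fault, frames {9,3,2,0}
3 -> hit
9 -> hit
3 -> hit
0 -> hit
3 -> hit
5 -> fault, evict 2, frames {9,3,0,5}
3 -> hit
0 -> hit
2 -> fault, evict 5, frames {9,3,0,2}
Page faults: 6.

6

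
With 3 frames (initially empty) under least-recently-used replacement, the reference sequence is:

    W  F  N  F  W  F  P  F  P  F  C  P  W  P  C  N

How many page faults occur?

7

W: miss, frames {W}
F: miss, frames {W,F}
N: miss, frames {W,F,N}
F: hit
W: hit
F: hit
P: miss, evict N, frames {W,F,P}
F: hit
P: hit
F: hit
C: miss, evict W, frames {P,F,C}
P: hit
W: miss, evict F, frames {C,P,W}
P: hit
C: hit
N: miss, evict W, frames {P,C,N}
Page faults: 7.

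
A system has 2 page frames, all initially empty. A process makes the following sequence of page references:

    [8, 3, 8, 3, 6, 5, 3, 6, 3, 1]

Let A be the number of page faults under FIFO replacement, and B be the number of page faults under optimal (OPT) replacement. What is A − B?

Under FIFO: F F . . F F F F . F → 7 faults.
Under OPT: F F . . F F . F . F → 6 faults.
A − B = 7 − 6 = 1.

1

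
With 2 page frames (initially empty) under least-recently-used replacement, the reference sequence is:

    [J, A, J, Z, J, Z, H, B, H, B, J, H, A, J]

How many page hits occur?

J: fault, frames {J}
A: fault, frames {J,A}
J: hit
Z: fault, evict A, frames {J,Z}
J: hit
Z: hit
H: fault, evict J, frames {Z,H}
B: fault, evict Z, frames {H,B}
H: hit
B: hit
J: fault, evict H, frames {B,J}
H: fault, evict B, frames {J,H}
A: fault, evict J, frames {H,A}
J: fault, evict H, frames {A,J}
Hits: 5.

5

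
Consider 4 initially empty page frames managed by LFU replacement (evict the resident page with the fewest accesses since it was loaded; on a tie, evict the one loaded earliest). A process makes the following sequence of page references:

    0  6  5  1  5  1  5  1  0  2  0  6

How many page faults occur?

0 → fault, frames (0)
6 → fault, frames (0 6)
5 → fault, frames (0 6 5)
1 → fault, frames (0 6 5 1)
5 → hit
1 → hit
5 → hit
1 → hit
0 → hit
2 → fault, evict 6, frames (0 5 1 2)
0 → hit
6 → fault, evict 2, frames (0 5 1 6)
Page faults: 6.

6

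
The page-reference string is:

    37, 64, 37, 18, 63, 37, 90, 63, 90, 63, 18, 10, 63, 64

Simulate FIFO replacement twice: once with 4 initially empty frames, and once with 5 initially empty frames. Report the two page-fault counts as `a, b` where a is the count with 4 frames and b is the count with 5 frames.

4 frames: F F . F F . F . . . . F . F → 7 faults.
5 frames: F F . F F . F . . . . F . . → 6 faults.
6 < 7: adding a frame reduced faults, as is typical.

7, 6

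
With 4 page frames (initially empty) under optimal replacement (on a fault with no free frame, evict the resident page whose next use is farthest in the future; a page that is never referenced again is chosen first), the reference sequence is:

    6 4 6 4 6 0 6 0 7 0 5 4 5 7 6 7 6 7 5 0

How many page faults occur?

6 -> miss, frames {6}
4 -> miss, frames {6,4}
6 -> hit
4 -> hit
6 -> hit
0 -> miss, frames {6,4,0}
6 -> hit
0 -> hit
7 -> miss, frames {6,4,0,7}
0 -> hit
5 -> miss, evict 0, frames {6,4,7,5}
4 -> hit
5 -> hit
7 -> hit
6 -> hit
7 -> hit
6 -> hit
7 -> hit
5 -> hit
0 -> miss, evict 5, frames {6,4,7,0}
Page faults: 6.

6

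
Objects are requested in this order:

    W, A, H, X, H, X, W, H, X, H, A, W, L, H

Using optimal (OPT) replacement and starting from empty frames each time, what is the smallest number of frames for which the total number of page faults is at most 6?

f=1: 14 faults
f=2: 9 faults
f=3: 6 faults
f=4: 5 faults
f=5: 5 faults
Smallest f with faults ≤ 6 is 3.

3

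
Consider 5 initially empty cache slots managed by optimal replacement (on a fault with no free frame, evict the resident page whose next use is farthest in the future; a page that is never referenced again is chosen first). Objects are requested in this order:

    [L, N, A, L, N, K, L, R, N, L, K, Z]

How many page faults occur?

L -> fault, frames [L]
N -> fault, frames [L, N]
A -> fault, frames [L, N, A]
L -> hit
N -> hit
K -> fault, frames [L, N, A, K]
L -> hit
R -> fault, frames [L, N, A, K, R]
N -> hit
L -> hit
K -> hit
Z -> fault, evict R, frames [L, N, A, K, Z]
Page faults: 6.

6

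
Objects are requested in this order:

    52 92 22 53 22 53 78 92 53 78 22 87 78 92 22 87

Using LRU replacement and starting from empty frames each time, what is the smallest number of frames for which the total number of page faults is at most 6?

f=1: 16 faults
f=2: 14 faults
f=3: 11 faults
f=4: 7 faults
f=5: 6 faults
f=6: 6 faults
Smallest f with faults ≤ 6 is 5.

5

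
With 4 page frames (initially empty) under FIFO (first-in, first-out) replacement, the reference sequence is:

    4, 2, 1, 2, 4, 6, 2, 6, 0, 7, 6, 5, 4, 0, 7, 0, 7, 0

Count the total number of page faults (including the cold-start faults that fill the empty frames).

8

4 -> fault, frames {4}
2 -> fault, frames {4,2}
1 -> fault, frames {4,2,1}
2 -> hit
4 -> hit
6 -> fault, frames {4,2,1,6}
2 -> hit
6 -> hit
0 -> fault, evict 4, frames {2,1,6,0}
7 -> fault, evict 2, frames {1,6,0,7}
6 -> hit
5 -> fault, evict 1, frames {6,0,7,5}
4 -> fault, evict 6, frames {0,7,5,4}
0 -> hit
7 -> hit
0 -> hit
7 -> hit
0 -> hit
Page faults: 8.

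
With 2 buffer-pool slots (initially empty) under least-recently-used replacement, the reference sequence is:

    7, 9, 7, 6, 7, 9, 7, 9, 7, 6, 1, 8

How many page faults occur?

7: fault, frames {7}
9: fault, frames {7,9}
7: hit
6: fault, evict 9, frames {7,6}
7: hit
9: fault, evict 6, frames {7,9}
7: hit
9: hit
7: hit
6: fault, evict 9, frames {7,6}
1: fault, evict 7, frames {6,1}
8: fault, evict 6, frames {1,8}
Page faults: 7.

7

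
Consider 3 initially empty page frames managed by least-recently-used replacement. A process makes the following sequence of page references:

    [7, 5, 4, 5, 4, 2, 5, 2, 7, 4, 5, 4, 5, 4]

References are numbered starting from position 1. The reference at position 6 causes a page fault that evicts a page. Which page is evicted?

7

pos 1: 7: miss, frames {7}
pos 2: 5: miss, frames {7,5}
pos 3: 4: miss, frames {7,5,4}
pos 4: 5: hit
pos 5: 4: hit
pos 6: 2: miss, evict 7, frames {5,4,2}
At position 6, page 7 is evicted.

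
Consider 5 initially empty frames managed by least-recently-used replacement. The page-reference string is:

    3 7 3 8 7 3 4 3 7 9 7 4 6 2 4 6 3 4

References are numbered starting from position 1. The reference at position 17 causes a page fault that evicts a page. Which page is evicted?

pos 1: 3: fault, frames [3]
pos 2: 7: fault, frames [3, 7]
pos 3: 3: hit
pos 4: 8: fault, frames [7, 3, 8]
pos 5: 7: hit
pos 6: 3: hit
pos 7: 4: fault, frames [8, 7, 3, 4]
pos 8: 3: hit
pos 9: 7: hit
pos 10: 9: fault, frames [8, 4, 3, 7, 9]
pos 11: 7: hit
pos 12: 4: hit
pos 13: 6: fault, evict 8, frames [3, 9, 7, 4, 6]
pos 14: 2: fault, evict 3, frames [9, 7, 4, 6, 2]
pos 15: 4: hit
pos 16: 6: hit
pos 17: 3: fault, evict 9, frames [7, 2, 4, 6, 3]
At position 17, page 9 is evicted.

9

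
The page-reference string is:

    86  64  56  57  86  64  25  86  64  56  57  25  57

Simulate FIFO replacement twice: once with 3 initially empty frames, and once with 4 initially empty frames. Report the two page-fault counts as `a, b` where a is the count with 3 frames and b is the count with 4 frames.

3 frames: F F F F F F F . . F F . . → 9 faults.
4 frames: F F F F . . F F F F F F . → 10 faults.
10 > 9: adding a frame increased faults — Belady's anomaly.

9, 10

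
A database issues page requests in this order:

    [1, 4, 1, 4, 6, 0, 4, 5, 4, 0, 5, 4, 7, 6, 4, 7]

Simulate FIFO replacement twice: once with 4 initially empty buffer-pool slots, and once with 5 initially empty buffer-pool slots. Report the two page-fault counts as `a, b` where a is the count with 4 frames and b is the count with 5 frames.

7, 6

4 frames: F F . . F F . F . . . . F . F . → 7 faults.
5 frames: F F . . F F . F . . . . F . . . → 6 faults.
6 < 7: adding a frame reduced faults, as is typical.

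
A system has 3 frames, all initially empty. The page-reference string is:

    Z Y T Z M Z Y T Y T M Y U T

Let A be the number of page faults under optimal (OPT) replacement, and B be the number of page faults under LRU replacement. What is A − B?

-3

Under OPT: F F F . F . . F . . . . F . → 6 faults.
Under LRU: F F F . F . F F . . F . F F → 9 faults.
A − B = 6 − 9 = -3.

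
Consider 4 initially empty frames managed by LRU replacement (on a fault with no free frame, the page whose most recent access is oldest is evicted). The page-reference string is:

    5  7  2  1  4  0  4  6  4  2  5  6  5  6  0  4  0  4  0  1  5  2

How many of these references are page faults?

14

5 → miss, frames (5)
7 → miss, frames (5 7)
2 → miss, frames (5 7 2)
1 → miss, frames (5 7 2 1)
4 → miss, evict 5, frames (7 2 1 4)
0 → miss, evict 7, frames (2 1 4 0)
4 → hit
6 → miss, evict 2, frames (1 0 4 6)
4 → hit
2 → miss, evict 1, frames (0 6 4 2)
5 → miss, evict 0, frames (6 4 2 5)
6 → hit
5 → hit
6 → hit
0 → miss, evict 4, frames (2 5 6 0)
4 → miss, evict 2, frames (5 6 0 4)
0 → hit
4 → hit
0 → hit
1 → miss, evict 5, frames (6 4 0 1)
5 → miss, evict 6, frames (4 0 1 5)
2 → miss, evict 4, frames (0 1 5 2)
Page faults: 14.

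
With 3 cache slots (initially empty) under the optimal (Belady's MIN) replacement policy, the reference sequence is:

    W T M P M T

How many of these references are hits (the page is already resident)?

2

W → fault, frames (W)
T → fault, frames (W T)
M → fault, frames (W T M)
P → fault, evict W, frames (T M P)
M → hit
T → hit
Hits: 2.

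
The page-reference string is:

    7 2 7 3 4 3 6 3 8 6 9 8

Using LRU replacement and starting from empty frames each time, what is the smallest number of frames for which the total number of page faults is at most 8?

3

f=1: 12 faults
f=2: 9 faults
f=3: 7 faults
f=4: 7 faults
f=5: 7 faults
f=6: 7 faults
f=7: 7 faults
Smallest f with faults ≤ 8 is 3.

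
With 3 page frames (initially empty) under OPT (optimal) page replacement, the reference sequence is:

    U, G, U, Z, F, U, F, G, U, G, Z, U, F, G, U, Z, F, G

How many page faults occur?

7

U -> miss, frames (U)
G -> miss, frames (U G)
U -> hit
Z -> miss, frames (U G Z)
F -> miss, evict Z, frames (U G F)
U -> hit
F -> hit
G -> hit
U -> hit
G -> hit
Z -> miss, evict G, frames (U F Z)
U -> hit
F -> hit
G -> miss, evict F, frames (U Z G)
U -> hit
Z -> hit
F -> miss, evict Z, frames (U G F)
G -> hit
Page faults: 7.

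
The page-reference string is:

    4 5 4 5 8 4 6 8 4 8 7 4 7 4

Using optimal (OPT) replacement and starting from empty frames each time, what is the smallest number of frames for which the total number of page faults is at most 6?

f=1: 14 faults
f=2: 6 faults
f=3: 5 faults
f=4: 5 faults
f=5: 5 faults
Smallest f with faults ≤ 6 is 2.

2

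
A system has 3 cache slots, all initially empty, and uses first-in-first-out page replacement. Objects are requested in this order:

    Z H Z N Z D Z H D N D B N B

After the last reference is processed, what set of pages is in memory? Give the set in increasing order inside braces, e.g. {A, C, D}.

Z: fault, frames (Z)
H: fault, frames (Z H)
Z: hit
N: fault, frames (Z H N)
Z: hit
D: fault, evict Z, frames (H N D)
Z: fault, evict H, frames (N D Z)
H: fault, evict N, frames (D Z H)
D: hit
N: fault, evict D, frames (Z H N)
D: fault, evict Z, frames (H N D)
B: fault, evict H, frames (N D B)
N: hit
B: hit

{B, D, N}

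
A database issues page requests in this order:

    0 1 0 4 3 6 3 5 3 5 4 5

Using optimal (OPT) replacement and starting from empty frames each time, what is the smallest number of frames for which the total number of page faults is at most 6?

3

f=1: 12 faults
f=2: 7 faults
f=3: 6 faults
f=4: 6 faults
f=5: 6 faults
f=6: 6 faults
Smallest f with faults ≤ 6 is 3.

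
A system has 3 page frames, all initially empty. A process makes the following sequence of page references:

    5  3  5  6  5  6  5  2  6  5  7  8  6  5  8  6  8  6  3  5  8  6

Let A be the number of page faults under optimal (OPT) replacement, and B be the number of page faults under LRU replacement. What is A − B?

-4

Under OPT: F F . F . . . F . . F F . . . . . . F . . F → 8 faults.
Under LRU: F F . F . . . F . . F F F F . . . . F F F F → 12 faults.
A − B = 8 − 12 = -4.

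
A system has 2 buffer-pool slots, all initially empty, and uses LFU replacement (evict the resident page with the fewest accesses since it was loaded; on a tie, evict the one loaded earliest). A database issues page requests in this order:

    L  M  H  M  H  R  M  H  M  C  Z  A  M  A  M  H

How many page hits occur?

L → fault, frames {L}
M → fault, frames {L,M}
H → fault, evict L, frames {M,H}
M → hit
H → hit
R → fault, evict M, frames {H,R}
M → fault, evict R, frames {H,M}
H → hit
M → hit
C → fault, evict M, frames {H,C}
Z → fault, evict C, frames {H,Z}
A → fault, evict Z, frames {H,A}
M → fault, evict A, frames {H,M}
A → fault, evict M, frames {H,A}
M → fault, evict A, frames {H,M}
H → hit
Hits: 5.

5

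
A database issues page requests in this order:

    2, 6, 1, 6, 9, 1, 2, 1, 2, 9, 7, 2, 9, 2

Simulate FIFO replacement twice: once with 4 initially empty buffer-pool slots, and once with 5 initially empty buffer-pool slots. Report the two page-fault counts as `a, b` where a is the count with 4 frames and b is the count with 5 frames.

6, 5

4 frames: F F F . F . . . . . F F . . → 6 faults.
5 frames: F F F . F . . . . . F . . . → 5 faults.
5 < 6: adding a frame reduced faults, as is typical.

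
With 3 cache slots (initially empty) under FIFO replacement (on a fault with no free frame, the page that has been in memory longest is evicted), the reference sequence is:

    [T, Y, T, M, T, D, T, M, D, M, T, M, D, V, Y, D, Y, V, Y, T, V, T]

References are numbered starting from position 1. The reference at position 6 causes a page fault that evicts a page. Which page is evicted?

pos 1: T → miss, frames {T}
pos 2: Y → miss, frames {T,Y}
pos 3: T → hit
pos 4: M → miss, frames {T,Y,M}
pos 5: T → hit
pos 6: D → miss, evict T, frames {Y,M,D}
At position 6, page T is evicted.

T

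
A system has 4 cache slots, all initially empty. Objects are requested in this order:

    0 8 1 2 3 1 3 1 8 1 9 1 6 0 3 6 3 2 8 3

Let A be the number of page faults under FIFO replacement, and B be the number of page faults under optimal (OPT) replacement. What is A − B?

2

Under FIFO: F F F F F . . . . . F . F F . . . F F F → 11 faults.
Under OPT: F F F F F . . . . . F . F . . . . F F . → 9 faults.
A − B = 11 − 9 = 2.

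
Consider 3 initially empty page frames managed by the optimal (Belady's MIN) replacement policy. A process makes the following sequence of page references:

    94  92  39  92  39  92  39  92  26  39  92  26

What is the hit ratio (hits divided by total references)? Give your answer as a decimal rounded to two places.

94: miss, frames [94]
92: miss, frames [94, 92]
39: miss, frames [94, 92, 39]
92: hit
39: hit
92: hit
39: hit
92: hit
26: miss, evict 94, frames [92, 39, 26]
39: hit
92: hit
26: hit
Hits: 8 of 12 references → 8/12 = 0.6667.

0.67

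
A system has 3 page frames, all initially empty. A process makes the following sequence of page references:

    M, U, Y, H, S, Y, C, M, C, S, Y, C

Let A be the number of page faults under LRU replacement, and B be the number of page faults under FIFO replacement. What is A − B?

1

Under LRU: F F F F F . F F . F F . → 9 faults.
Under FIFO: F F F F F . F F . . F . → 8 faults.
A − B = 9 − 8 = 1.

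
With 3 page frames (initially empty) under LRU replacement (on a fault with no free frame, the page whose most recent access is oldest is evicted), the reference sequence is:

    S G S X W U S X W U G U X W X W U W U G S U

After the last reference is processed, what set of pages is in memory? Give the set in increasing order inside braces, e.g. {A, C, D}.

{G, S, U}

S -> fault, frames [S]
G -> fault, frames [S, G]
S -> hit
X -> fault, frames [G, S, X]
W -> fault, evict G, frames [S, X, W]
U -> fault, evict S, frames [X, W, U]
S -> fault, evict X, frames [W, U, S]
X -> fault, evict W, frames [U, S, X]
W -> fault, evict U, frames [S, X, W]
U -> fault, evict S, frames [X, W, U]
G -> fault, evict X, frames [W, U, G]
U -> hit
X -> fault, evict W, frames [G, U, X]
W -> fault, evict G, frames [U, X, W]
X -> hit
W -> hit
U -> hit
W -> hit
U -> hit
G -> fault, evict X, frames [W, U, G]
S -> fault, evict W, frames [U, G, S]
U -> hit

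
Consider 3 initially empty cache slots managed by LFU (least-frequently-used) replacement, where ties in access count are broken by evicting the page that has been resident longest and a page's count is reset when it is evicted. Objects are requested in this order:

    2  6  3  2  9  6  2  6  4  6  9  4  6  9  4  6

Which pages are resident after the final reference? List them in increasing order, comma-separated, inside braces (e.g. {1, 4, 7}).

2 → fault, frames {2}
6 → fault, frames {2,6}
3 → fault, frames {2,6,3}
2 → hit
9 → fault, evict 6, frames {2,3,9}
6 → fault, evict 3, frames {2,9,6}
2 → hit
6 → hit
4 → fault, evict 9, frames {2,6,4}
6 → hit
9 → fault, evict 4, frames {2,6,9}
4 → fault, evict 9, frames {2,6,4}
6 → hit
9 → fault, evict 4, frames {2,6,9}
4 → fault, evict 9, frames {2,6,4}
6 → hit

{2, 4, 6}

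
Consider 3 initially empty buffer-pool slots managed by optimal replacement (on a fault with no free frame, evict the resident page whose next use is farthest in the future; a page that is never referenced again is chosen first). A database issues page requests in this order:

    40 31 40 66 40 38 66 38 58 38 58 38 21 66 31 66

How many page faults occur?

7

40 → miss, frames [40]
31 → miss, frames [40, 31]
40 → hit
66 → miss, frames [40, 31, 66]
40 → hit
38 → miss, evict 40, frames [31, 66, 38]
66 → hit
38 → hit
58 → miss, evict 31, frames [66, 38, 58]
38 → hit
58 → hit
38 → hit
21 → miss, evict 58, frames [66, 38, 21]
66 → hit
31 → miss, evict 21, frames [66, 38, 31]
66 → hit
Page faults: 7.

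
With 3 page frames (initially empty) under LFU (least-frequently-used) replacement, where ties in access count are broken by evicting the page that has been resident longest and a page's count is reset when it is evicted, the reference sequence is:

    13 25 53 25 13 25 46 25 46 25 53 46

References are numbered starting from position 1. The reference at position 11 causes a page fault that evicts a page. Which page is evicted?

13

pos 1: 13 -> miss, frames (13)
pos 2: 25 -> miss, frames (13 25)
pos 3: 53 -> miss, frames (13 25 53)
pos 4: 25 -> hit
pos 5: 13 -> hit
pos 6: 25 -> hit
pos 7: 46 -> miss, evict 53, frames (13 25 46)
pos 8: 25 -> hit
pos 9: 46 -> hit
pos 10: 25 -> hit
pos 11: 53 -> miss, evict 13, frames (25 46 53)
At position 11, page 13 is evicted.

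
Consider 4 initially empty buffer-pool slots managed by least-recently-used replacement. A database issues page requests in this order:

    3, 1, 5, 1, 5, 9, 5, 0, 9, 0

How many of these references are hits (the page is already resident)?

3 -> fault, frames (3)
1 -> fault, frames (3 1)
5 -> fault, frames (3 1 5)
1 -> hit
5 -> hit
9 -> fault, frames (3 1 5 9)
5 -> hit
0 -> fault, evict 3, frames (1 9 5 0)
9 -> hit
0 -> hit
Hits: 5.

5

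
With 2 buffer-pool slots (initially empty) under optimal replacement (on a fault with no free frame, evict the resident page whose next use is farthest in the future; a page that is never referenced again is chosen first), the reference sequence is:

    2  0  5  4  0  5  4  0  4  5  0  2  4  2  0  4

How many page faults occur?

10

2: fault, frames {2}
0: fault, frames {2,0}
5: fault, evict 2, frames {0,5}
4: fault, evict 5, frames {0,4}
0: hit
5: fault, evict 0, frames {4,5}
4: hit
0: fault, evict 5, frames {4,0}
4: hit
5: fault, evict 4, frames {0,5}
0: hit
2: fault, evict 5, frames {0,2}
4: fault, evict 0, frames {2,4}
2: hit
0: fault, evict 2, frames {4,0}
4: hit
Page faults: 10.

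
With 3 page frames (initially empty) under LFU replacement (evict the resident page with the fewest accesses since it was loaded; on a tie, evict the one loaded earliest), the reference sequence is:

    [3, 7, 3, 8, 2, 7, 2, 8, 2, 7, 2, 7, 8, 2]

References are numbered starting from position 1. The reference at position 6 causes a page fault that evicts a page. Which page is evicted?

pos 1: 3: miss, frames [3]
pos 2: 7: miss, frames [3, 7]
pos 3: 3: hit
pos 4: 8: miss, frames [3, 7, 8]
pos 5: 2: miss, evict 7, frames [3, 8, 2]
pos 6: 7: miss, evict 8, frames [3, 2, 7]
At position 6, page 8 is evicted.

8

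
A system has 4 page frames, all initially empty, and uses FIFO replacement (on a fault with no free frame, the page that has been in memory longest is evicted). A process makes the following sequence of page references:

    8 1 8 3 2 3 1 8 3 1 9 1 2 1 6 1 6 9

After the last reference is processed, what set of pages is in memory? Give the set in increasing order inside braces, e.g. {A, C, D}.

8: miss, frames [8]
1: miss, frames [8, 1]
8: hit
3: miss, frames [8, 1, 3]
2: miss, frames [8, 1, 3, 2]
3: hit
1: hit
8: hit
3: hit
1: hit
9: miss, evict 8, frames [1, 3, 2, 9]
1: hit
2: hit
1: hit
6: miss, evict 1, frames [3, 2, 9, 6]
1: miss, evict 3, frames [2, 9, 6, 1]
6: hit
9: hit

{1, 2, 6, 9}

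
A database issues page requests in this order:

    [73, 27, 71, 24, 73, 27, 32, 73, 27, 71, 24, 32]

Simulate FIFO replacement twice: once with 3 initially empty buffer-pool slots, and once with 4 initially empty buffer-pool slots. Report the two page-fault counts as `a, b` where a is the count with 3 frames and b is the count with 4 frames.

3 frames: F F F F F F F . . F F . → 9 faults.
4 frames: F F F F . . F F F F F F → 10 faults.
10 > 9: adding a frame increased faults — Belady's anomaly.

9, 10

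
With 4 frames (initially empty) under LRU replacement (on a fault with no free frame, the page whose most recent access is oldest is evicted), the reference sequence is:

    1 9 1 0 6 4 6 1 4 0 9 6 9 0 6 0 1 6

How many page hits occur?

10

1 → miss, frames {1}
9 → miss, frames {1,9}
1 → hit
0 → miss, frames {9,1,0}
6 → miss, frames {9,1,0,6}
4 → miss, evict 9, frames {1,0,6,4}
6 → hit
1 → hit
4 → hit
0 → hit
9 → miss, evict 6, frames {1,4,0,9}
6 → miss, evict 1, frames {4,0,9,6}
9 → hit
0 → hit
6 → hit
0 → hit
1 → miss, evict 4, frames {9,6,0,1}
6 → hit
Hits: 10.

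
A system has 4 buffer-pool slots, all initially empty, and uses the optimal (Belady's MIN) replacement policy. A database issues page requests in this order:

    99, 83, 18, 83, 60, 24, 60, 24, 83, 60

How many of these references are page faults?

99 -> miss, frames (99)
83 -> miss, frames (99 83)
18 -> miss, frames (99 83 18)
83 -> hit
60 -> miss, frames (99 83 18 60)
24 -> miss, evict 18, frames (99 83 60 24)
60 -> hit
24 -> hit
83 -> hit
60 -> hit
Page faults: 5.

5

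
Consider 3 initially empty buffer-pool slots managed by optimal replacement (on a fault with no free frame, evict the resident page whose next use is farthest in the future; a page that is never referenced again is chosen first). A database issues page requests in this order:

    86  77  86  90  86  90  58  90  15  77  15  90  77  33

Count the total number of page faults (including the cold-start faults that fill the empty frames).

6

86 → fault, frames {86}
77 → fault, frames {86,77}
86 → hit
90 → fault, frames {86,77,90}
86 → hit
90 → hit
58 → fault, evict 86, frames {77,90,58}
90 → hit
15 → fault, evict 58, frames {77,90,15}
77 → hit
15 → hit
90 → hit
77 → hit
33 → fault, evict 15, frames {77,90,33}
Page faults: 6.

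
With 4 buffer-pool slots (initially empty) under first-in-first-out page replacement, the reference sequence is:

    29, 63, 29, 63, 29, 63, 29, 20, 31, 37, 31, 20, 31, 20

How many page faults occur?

29 → miss, frames {29}
63 → miss, frames {29,63}
29 → hit
63 → hit
29 → hit
63 → hit
29 → hit
20 → miss, frames {29,63,20}
31 → miss, frames {29,63,20,31}
37 → miss, evict 29, frames {63,20,31,37}
31 → hit
20 → hit
31 → hit
20 → hit
Page faults: 5.

5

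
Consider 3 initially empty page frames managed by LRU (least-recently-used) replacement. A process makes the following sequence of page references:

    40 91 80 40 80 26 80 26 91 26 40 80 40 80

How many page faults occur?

7

40: fault, frames (40)
91: fault, frames (40 91)
80: fault, frames (40 91 80)
40: hit
80: hit
26: fault, evict 91, frames (40 80 26)
80: hit
26: hit
91: fault, evict 40, frames (80 26 91)
26: hit
40: fault, evict 80, frames (91 26 40)
80: fault, evict 91, frames (26 40 80)
40: hit
80: hit
Page faults: 7.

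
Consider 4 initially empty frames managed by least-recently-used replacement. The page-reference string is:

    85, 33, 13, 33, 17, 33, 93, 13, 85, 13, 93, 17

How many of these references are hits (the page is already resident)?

5

85 -> miss, frames [85]
33 -> miss, frames [85, 33]
13 -> miss, frames [85, 33, 13]
33 -> hit
17 -> miss, frames [85, 13, 33, 17]
33 -> hit
93 -> miss, evict 85, frames [13, 17, 33, 93]
13 -> hit
85 -> miss, evict 17, frames [33, 93, 13, 85]
13 -> hit
93 -> hit
17 -> miss, evict 33, frames [85, 13, 93, 17]
Hits: 5.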